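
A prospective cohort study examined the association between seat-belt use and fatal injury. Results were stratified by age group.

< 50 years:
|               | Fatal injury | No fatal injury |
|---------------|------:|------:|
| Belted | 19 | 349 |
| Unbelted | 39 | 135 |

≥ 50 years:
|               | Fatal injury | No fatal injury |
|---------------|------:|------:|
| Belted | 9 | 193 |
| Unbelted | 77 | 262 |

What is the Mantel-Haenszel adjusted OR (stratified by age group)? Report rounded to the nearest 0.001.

OR_MH = Σ(aᵢdᵢ/nᵢ) / Σ(bᵢcᵢ/nᵢ), where nᵢ is the stratum total.
Stratum 1 (< 50 years): n = 542; a·d/n = 19·135/542 = 4.7325; b·c/n = 349·39/542 = 25.1125
Stratum 2 (≥ 50 years): n = 541; a·d/n = 9·262/541 = 4.3586; b·c/n = 193·77/541 = 27.4695
OR_MH = (4.7325 + 4.3586) / (25.1125 + 27.4695) = 9.0911 / 52.5820 = 0.17289

0.173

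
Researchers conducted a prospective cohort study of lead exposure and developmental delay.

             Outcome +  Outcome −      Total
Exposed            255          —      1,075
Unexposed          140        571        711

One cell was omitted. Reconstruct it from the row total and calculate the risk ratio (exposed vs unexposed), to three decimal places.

1.205

The missing cell is in the exposed row: 1075 − 255 = 820.
So a = 255, b = 820, c = 140, d = 571.
RR = [a/(a+b)] / [c/(c+d)] = (255/1075) / (140/711) = 0.23721/0.19691 = 1.20468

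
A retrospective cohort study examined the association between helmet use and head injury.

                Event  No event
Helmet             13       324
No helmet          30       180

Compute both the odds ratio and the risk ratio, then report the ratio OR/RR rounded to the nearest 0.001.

0.892

Cells: a = 13, b = 324, c = 30, d = 180.
OR = (13·180)/(324·30) = 2340/9720 = 0.24074
Risk in exposed = 13/337 = 0.03858; risk in unexposed = 30/210 = 0.14286; RR = 0.27003
OR/RR = 0.24074 / 0.27003 = 0.89153
The outcome is not rare, so the OR lies further from 1 than the RR.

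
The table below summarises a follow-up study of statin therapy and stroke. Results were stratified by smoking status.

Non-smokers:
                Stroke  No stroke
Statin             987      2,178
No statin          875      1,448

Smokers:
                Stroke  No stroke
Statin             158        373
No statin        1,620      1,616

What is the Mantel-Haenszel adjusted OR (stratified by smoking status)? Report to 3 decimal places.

OR_MH = Σ(aᵢdᵢ/nᵢ) / Σ(bᵢcᵢ/nᵢ), where nᵢ is the stratum total.
Stratum 1 (Non-smokers): n = 5488; a·d/n = 987·1448/5488 = 260.4184; b·c/n = 2178·875/5488 = 347.2577
Stratum 2 (Smokers): n = 3767; a·d/n = 158·1616/3767 = 67.7802; b·c/n = 373·1620/3767 = 160.4088
OR_MH = (260.4184 + 67.7802) / (347.2577 + 160.4088) = 328.1986 / 507.6665 = 0.64648

0.646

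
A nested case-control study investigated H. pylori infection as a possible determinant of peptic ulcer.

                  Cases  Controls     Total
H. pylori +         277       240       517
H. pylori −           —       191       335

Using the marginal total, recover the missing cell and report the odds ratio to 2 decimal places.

The missing cell is in the unexposed row: 335 − 191 = 144.
So a = 277, b = 240, c = 144, d = 191.
OR = (a·d)/(b·c) = (277 × 191) / (240 × 144) = 52907 / 34560 = 1.53087

1.53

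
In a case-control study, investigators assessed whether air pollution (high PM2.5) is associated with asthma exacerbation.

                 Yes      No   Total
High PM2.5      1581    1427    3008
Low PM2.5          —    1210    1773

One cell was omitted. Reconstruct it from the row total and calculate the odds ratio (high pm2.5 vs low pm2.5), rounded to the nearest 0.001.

The missing cell is in the unexposed row: 1773 − 1210 = 563.
So a = 1581, b = 1427, c = 563, d = 1210.
OR = (a·d)/(b·c) = (1581 × 1210) / (1427 × 563) = 1913010 / 803401 = 2.38114

2.381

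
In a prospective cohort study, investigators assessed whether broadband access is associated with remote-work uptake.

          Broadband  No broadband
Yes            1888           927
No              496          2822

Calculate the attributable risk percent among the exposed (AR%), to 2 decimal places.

68.78

Reading the table with exposure as columns: a = 1888 (Broadband, case), b = 496 (Broadband, non-case), c = 927 (No broadband, case), d = 2822.
Risk in exposed = 1888/2384 = 0.79195; risk in unexposed = 927/3749 = 0.24727.
RR = 0.79195/0.24727 = 3.20281
AR% = (RR − 1)/RR × 100 = (3.20281 − 1)/3.20281 × 100 = 68.7774%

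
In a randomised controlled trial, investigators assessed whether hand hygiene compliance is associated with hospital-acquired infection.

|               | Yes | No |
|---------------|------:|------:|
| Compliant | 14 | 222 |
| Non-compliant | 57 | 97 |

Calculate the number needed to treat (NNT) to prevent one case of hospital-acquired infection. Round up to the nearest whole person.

4

Risk in treated group = 14/236 = 0.05932; risk in control = 57/154 = 0.37013.
Absolute risk reduction = 0.37013 − 0.05932 = 0.31081
NNT = 1 / ARR = 1 / 0.31081 = 3.217 → round up → 4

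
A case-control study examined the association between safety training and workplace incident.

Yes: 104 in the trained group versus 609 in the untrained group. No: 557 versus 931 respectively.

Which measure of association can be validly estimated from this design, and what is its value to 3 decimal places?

From the description: a = 104, b = 557, c = 609, d = 931.
This is a case-control study: participants were sampled on outcome status, so risks in the source population cannot be estimated directly — relative risk is not valid here. The odds ratio is the appropriate measure.
OR = (a·d)/(b·c) = (104 × 931) / (557 × 609) = 96824 / 339213 = 0.28544

0.285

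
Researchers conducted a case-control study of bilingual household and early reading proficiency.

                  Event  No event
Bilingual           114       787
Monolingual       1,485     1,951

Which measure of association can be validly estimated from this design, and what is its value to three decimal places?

0.190

Cells: a = 114, b = 787, c = 1485, d = 1951.
This is a case-control study: participants were sampled on outcome status, so risks in the source population cannot be estimated directly — relative risk is not valid here. The odds ratio is the appropriate measure.
OR = (a·d)/(b·c) = (114 × 1951) / (787 × 1485) = 222414 / 1168695 = 0.19031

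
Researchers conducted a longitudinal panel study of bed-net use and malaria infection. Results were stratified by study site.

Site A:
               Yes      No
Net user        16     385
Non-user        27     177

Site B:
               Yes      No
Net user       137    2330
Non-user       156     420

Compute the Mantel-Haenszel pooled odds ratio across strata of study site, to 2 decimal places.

OR_MH = Σ(aᵢdᵢ/nᵢ) / Σ(bᵢcᵢ/nᵢ), where nᵢ is the stratum total.
Stratum 1 (Site A): n = 605; a·d/n = 16·177/605 = 4.6810; b·c/n = 385·27/605 = 17.1818
Stratum 2 (Site B): n = 3043; a·d/n = 137·420/3043 = 18.9090; b·c/n = 2330·156/3043 = 119.4479
OR_MH = (4.6810 + 18.9090) / (17.1818 + 119.4479) = 23.5900 / 136.6297 = 0.17266

0.17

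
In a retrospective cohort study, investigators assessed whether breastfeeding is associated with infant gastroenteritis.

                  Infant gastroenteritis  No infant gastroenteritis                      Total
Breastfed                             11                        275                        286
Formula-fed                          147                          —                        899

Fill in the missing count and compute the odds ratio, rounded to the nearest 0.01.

The missing cell is in the unexposed row: 899 − 147 = 752.
So a = 11, b = 275, c = 147, d = 752.
OR = (a·d)/(b·c) = (11 × 752) / (275 × 147) = 8272 / 40425 = 0.20463

0.20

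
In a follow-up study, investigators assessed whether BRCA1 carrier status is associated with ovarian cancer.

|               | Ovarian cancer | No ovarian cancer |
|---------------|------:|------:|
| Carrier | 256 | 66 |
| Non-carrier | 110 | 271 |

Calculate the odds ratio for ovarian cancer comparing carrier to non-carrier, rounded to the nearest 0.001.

Cells: a = 256, b = 66, c = 110, d = 271.
OR = (a·d)/(b·c) = (256 × 271) / (66 × 110) = 69376 / 7260 = 9.55592
The odds of ovarian cancer are about 9.56 times as high in the carrier group.

9.556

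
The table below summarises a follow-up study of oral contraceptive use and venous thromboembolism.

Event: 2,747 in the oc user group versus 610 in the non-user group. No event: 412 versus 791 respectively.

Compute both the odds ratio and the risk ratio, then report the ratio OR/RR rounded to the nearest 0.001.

4.329

From the description: a = 2747, b = 412, c = 610, d = 791.
OR = (2747·791)/(412·610) = 2172877/251320 = 8.64586
Risk in exposed = 2747/3159 = 0.86958; risk in unexposed = 610/1401 = 0.43540; RR = 1.99718
OR/RR = 8.64586 / 1.99718 = 4.32903
The outcome is not rare, so the OR lies further from 1 than the RR.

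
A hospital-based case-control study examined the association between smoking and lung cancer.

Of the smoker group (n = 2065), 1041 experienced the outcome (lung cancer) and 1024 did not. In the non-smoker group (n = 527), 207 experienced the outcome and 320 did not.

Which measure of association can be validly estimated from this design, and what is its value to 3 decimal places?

1.572

From the description: a = 1041, b = 1024, c = 207, d = 320.
This is a hospital-based case-control study: participants were sampled on outcome status, so risks in the source population cannot be estimated directly — relative risk is not valid here. The odds ratio is the appropriate measure.
OR = (a·d)/(b·c) = (1041 × 320) / (1024 × 207) = 333120 / 211968 = 1.57156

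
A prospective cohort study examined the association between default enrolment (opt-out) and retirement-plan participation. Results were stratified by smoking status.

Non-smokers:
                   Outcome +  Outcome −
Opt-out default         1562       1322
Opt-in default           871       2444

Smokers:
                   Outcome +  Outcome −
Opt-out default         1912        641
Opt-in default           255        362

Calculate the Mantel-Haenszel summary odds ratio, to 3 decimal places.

3.515

OR_MH = Σ(aᵢdᵢ/nᵢ) / Σ(bᵢcᵢ/nᵢ), where nᵢ is the stratum total.
Stratum 1 (Non-smokers): n = 6199; a·d/n = 1562·2444/6199 = 615.8296; b·c/n = 1322·871/6199 = 185.7496
Stratum 2 (Smokers): n = 3170; a·d/n = 1912·362/3170 = 218.3420; b·c/n = 641·255/3170 = 51.5631
OR_MH = (615.8296 + 218.3420) / (185.7496 + 51.5631) = 834.1716 / 237.3127 = 3.51507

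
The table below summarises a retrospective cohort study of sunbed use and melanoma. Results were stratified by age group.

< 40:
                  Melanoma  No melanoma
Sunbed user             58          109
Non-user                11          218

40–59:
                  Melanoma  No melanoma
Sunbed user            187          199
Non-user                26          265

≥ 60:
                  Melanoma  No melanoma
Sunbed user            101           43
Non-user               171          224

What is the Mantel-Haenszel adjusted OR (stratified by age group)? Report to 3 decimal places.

OR_MH = Σ(aᵢdᵢ/nᵢ) / Σ(bᵢcᵢ/nᵢ), where nᵢ is the stratum total.
Stratum 1 (< 40): n = 396; a·d/n = 58·218/396 = 31.9293; b·c/n = 109·11/396 = 3.0278
Stratum 2 (40–59): n = 677; a·d/n = 187·265/677 = 73.1979; b·c/n = 199·26/677 = 7.6425
Stratum 3 (≥ 60): n = 539; a·d/n = 101·224/539 = 41.9740; b·c/n = 43·171/539 = 13.6419
OR_MH = (31.9293 + 73.1979 + 41.9740) / (3.0278 + 7.6425 + 13.6419) = 147.1013 / 24.3122 = 6.05050

6.050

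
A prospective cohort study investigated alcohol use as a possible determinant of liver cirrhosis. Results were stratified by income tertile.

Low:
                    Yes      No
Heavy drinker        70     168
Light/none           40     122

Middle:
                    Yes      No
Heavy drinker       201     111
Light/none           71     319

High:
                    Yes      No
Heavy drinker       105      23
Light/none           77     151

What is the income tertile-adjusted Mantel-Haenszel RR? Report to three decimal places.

RR_MH = Σ(aᵢ·n₀ᵢ/nᵢ) / Σ(cᵢ·n₁ᵢ/nᵢ), with n₁ᵢ = aᵢ+bᵢ (exposed), n₀ᵢ = cᵢ+dᵢ (unexposed), nᵢ = n₁ᵢ+n₀ᵢ.
Stratum 1 (Low): n₁ = 238, n₀ = 162, n = 400; a·n₀/n = 70·162/400 = 28.3500; c·n₁/n = 40·238/400 = 23.8000
Stratum 2 (Middle): n₁ = 312, n₀ = 390, n = 702; a·n₀/n = 201·390/702 = 111.6667; c·n₁/n = 71·312/702 = 31.5556
Stratum 3 (High): n₁ = 128, n₀ = 228, n = 356; a·n₀/n = 105·228/356 = 67.2472; c·n₁/n = 77·128/356 = 27.6854
RR_MH = (28.3500 + 111.6667 + 67.2472) / (23.8000 + 31.5556 + 27.6854) = 207.2639 / 83.0409 = 2.49592

2.496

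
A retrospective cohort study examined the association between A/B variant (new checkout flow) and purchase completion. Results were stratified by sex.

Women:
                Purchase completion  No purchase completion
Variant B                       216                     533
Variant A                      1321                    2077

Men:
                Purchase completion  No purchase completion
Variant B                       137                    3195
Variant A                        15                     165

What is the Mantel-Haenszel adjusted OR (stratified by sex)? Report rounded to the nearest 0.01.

OR_MH = Σ(aᵢdᵢ/nᵢ) / Σ(bᵢcᵢ/nᵢ), where nᵢ is the stratum total.
Stratum 1 (Women): n = 4147; a·d/n = 216·2077/4147 = 108.1823; b·c/n = 533·1321/4147 = 169.7837
Stratum 2 (Men): n = 3512; a·d/n = 137·165/3512 = 6.4365; b·c/n = 3195·15/3512 = 13.6461
OR_MH = (108.1823 + 6.4365) / (169.7837 + 13.6461) = 114.6188 / 183.4298 = 0.62486

0.62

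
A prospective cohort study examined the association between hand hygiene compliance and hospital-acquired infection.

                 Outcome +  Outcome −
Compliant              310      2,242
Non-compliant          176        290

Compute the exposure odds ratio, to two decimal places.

0.23

Cells: a = 310, b = 2242, c = 176, d = 290.
OR = (a·d)/(b·c) = (310 × 290) / (2242 × 176) = 89900 / 394592 = 0.22783
Exposure is associated with lower odds of hospital-acquired infection (OR = 0.23 < 1).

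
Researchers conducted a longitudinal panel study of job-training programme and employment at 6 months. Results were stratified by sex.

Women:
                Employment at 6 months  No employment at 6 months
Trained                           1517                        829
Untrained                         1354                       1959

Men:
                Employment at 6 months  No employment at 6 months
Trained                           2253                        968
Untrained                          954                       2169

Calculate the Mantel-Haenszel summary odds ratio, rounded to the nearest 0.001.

3.767

OR_MH = Σ(aᵢdᵢ/nᵢ) / Σ(bᵢcᵢ/nᵢ), where nᵢ is the stratum total.
Stratum 1 (Women): n = 5659; a·d/n = 1517·1959/5659 = 525.1463; b·c/n = 829·1354/5659 = 198.3506
Stratum 2 (Men): n = 6344; a·d/n = 2253·2169/6344 = 770.2959; b·c/n = 968·954/6344 = 145.5662
OR_MH = (525.1463 + 770.2959) / (198.3506 + 145.5662) = 1295.4422 / 343.9168 = 3.76673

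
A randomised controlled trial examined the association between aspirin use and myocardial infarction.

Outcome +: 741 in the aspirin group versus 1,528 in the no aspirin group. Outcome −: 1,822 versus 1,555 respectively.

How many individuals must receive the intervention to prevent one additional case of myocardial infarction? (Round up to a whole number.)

Risk in treated group = 741/2563 = 0.28911; risk in control = 1528/3083 = 0.49562.
Absolute risk reduction = 0.49562 − 0.28911 = 0.20651
NNT = 1 / ARR = 1 / 0.20651 = 4.842 → round up → 5

5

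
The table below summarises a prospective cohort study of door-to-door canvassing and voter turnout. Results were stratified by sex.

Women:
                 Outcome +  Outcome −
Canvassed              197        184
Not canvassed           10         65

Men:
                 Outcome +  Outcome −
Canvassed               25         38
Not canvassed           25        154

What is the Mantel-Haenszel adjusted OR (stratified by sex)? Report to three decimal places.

5.526

OR_MH = Σ(aᵢdᵢ/nᵢ) / Σ(bᵢcᵢ/nᵢ), where nᵢ is the stratum total.
Stratum 1 (Women): n = 456; a·d/n = 197·65/456 = 28.0811; b·c/n = 184·10/456 = 4.0351
Stratum 2 (Men): n = 242; a·d/n = 25·154/242 = 15.9091; b·c/n = 38·25/242 = 3.9256
OR_MH = (28.0811 + 15.9091) / (4.0351 + 3.9256) = 43.9902 / 7.9607 = 5.52592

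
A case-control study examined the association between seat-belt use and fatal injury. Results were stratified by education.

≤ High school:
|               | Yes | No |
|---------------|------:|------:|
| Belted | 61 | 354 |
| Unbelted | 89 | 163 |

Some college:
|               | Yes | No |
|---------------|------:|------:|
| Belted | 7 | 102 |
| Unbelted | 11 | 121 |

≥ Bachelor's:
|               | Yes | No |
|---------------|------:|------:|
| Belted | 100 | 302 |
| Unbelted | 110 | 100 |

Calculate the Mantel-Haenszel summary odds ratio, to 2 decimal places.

0.33

OR_MH = Σ(aᵢdᵢ/nᵢ) / Σ(bᵢcᵢ/nᵢ), where nᵢ is the stratum total.
Stratum 1 (≤ High school): n = 667; a·d/n = 61·163/667 = 14.9070; b·c/n = 354·89/667 = 47.2354
Stratum 2 (Some college): n = 241; a·d/n = 7·121/241 = 3.5145; b·c/n = 102·11/241 = 4.6556
Stratum 3 (≥ Bachelor's): n = 612; a·d/n = 100·100/612 = 16.3399; b·c/n = 302·110/612 = 54.2810
OR_MH = (14.9070 + 3.5145 + 16.3399) / (47.2354 + 4.6556 + 54.2810) = 34.7614 / 106.1720 = 0.32741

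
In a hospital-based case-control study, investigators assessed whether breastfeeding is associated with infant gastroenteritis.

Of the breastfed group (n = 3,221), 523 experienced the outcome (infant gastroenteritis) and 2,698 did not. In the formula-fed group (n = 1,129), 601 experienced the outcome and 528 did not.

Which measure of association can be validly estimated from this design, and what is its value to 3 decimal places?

0.170

From the description: a = 523, b = 2698, c = 601, d = 528.
This is a hospital-based case-control study: participants were sampled on outcome status, so risks in the source population cannot be estimated directly — relative risk is not valid here. The odds ratio is the appropriate measure.
OR = (a·d)/(b·c) = (523 × 528) / (2698 × 601) = 276144 / 1621498 = 0.17030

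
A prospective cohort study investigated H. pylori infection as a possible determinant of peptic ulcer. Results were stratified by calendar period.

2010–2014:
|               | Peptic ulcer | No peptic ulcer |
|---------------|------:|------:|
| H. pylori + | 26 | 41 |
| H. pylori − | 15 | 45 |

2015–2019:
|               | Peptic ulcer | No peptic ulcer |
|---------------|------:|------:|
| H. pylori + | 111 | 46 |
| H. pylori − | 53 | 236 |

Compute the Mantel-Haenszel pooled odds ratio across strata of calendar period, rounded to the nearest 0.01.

6.59

OR_MH = Σ(aᵢdᵢ/nᵢ) / Σ(bᵢcᵢ/nᵢ), where nᵢ is the stratum total.
Stratum 1 (2010–2014): n = 127; a·d/n = 26·45/127 = 9.2126; b·c/n = 41·15/127 = 4.8425
Stratum 2 (2015–2019): n = 446; a·d/n = 111·236/446 = 58.7354; b·c/n = 46·53/446 = 5.4664
OR_MH = (9.2126 + 58.7354) / (4.8425 + 5.4664) = 67.9480 / 10.3089 = 6.59121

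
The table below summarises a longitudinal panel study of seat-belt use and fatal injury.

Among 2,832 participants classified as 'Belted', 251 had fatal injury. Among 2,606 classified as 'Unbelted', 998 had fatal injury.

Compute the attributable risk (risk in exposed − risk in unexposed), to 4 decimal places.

-0.2943

From the description: a = 251, b = 2581, c = 998, d = 1608.
Risk in exposed = 251/2832 = 0.088630; risk in unexposed = 998/2606 = 0.382962.
Risk difference = 0.088630 − 0.382962 = -0.294332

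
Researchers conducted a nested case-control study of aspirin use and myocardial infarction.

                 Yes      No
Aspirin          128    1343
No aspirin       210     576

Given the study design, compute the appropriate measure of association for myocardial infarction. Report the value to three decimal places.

0.261

Cells: a = 128, b = 1343, c = 210, d = 576.
This is a nested case-control study: participants were sampled on outcome status, so risks in the source population cannot be estimated directly — relative risk is not valid here. The odds ratio is the appropriate measure.
OR = (a·d)/(b·c) = (128 × 576) / (1343 × 210) = 73728 / 282030 = 0.26142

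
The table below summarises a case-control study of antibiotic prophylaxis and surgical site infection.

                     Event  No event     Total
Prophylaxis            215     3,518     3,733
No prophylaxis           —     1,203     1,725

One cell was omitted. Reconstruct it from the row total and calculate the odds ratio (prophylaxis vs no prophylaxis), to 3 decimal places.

The missing cell is in the unexposed row: 1725 − 1203 = 522.
So a = 215, b = 3518, c = 522, d = 1203.
OR = (a·d)/(b·c) = (215 × 1203) / (3518 × 522) = 258645 / 1836396 = 0.14084

0.141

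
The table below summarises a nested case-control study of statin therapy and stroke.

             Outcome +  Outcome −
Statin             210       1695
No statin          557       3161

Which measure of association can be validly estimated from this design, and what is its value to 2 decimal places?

0.70

Cells: a = 210, b = 1695, c = 557, d = 3161.
This is a nested case-control study: participants were sampled on outcome status, so risks in the source population cannot be estimated directly — relative risk is not valid here. The odds ratio is the appropriate measure.
OR = (a·d)/(b·c) = (210 × 3161) / (1695 × 557) = 663810 / 944115 = 0.70310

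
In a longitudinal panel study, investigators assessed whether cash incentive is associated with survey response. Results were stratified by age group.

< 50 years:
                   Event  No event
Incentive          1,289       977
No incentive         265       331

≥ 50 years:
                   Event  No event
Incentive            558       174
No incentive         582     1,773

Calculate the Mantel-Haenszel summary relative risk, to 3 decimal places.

RR_MH = Σ(aᵢ·n₀ᵢ/nᵢ) / Σ(cᵢ·n₁ᵢ/nᵢ), with n₁ᵢ = aᵢ+bᵢ (exposed), n₀ᵢ = cᵢ+dᵢ (unexposed), nᵢ = n₁ᵢ+n₀ᵢ.
Stratum 1 (< 50 years): n₁ = 2266, n₀ = 596, n = 2862; a·n₀/n = 1289·596/2862 = 268.4291; c·n₁/n = 265·2266/2862 = 209.8148
Stratum 2 (≥ 50 years): n₁ = 732, n₀ = 2355, n = 3087; a·n₀/n = 558·2355/3087 = 425.6851; c·n₁/n = 582·732/3087 = 138.0058
RR_MH = (268.4291 + 425.6851) / (209.8148 + 138.0058) = 694.1142 / 347.8206 = 1.99561

1.996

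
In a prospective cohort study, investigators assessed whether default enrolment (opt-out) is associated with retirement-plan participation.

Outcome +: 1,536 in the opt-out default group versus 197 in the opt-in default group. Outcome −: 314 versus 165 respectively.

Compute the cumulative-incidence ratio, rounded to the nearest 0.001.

1.526

From the description: a = 1536, b = 314, c = 197, d = 165.
Risk in exposed = 1536/1850 = 0.83027; risk in unexposed = 197/362 = 0.54420.
RR = 0.83027 / 0.54420 = 1.52567
The risk among the exposed is 1.53 times that among the unexposed.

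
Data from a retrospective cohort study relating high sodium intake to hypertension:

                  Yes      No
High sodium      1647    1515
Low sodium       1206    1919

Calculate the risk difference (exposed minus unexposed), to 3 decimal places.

0.135

Cells: a = 1647, b = 1515, c = 1206, d = 1919.
Risk in exposed = 1647/3162 = 0.520873; risk in unexposed = 1206/3125 = 0.385920.
Risk difference = 0.520873 − 0.385920 = 0.134953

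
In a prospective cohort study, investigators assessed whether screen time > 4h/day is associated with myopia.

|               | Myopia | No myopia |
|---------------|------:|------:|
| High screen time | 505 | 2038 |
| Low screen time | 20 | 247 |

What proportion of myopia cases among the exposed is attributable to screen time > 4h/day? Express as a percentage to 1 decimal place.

62.3

Cells: a = 505, b = 2038, c = 20, d = 247.
Risk in exposed = 505/2543 = 0.19858; risk in unexposed = 20/267 = 0.07491.
RR = 0.19858/0.07491 = 2.65110
AR% = (RR − 1)/RR × 100 = (2.65110 − 1)/2.65110 × 100 = 62.2798%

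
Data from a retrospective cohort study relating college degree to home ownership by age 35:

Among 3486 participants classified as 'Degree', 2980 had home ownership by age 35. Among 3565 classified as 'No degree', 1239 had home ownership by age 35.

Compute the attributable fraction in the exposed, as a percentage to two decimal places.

From the description: a = 2980, b = 506, c = 1239, d = 2326.
Risk in exposed = 2980/3486 = 0.85485; risk in unexposed = 1239/3565 = 0.34755.
RR = 0.85485/0.34755 = 2.45967
AR% = (RR − 1)/RR × 100 = (2.45967 − 1)/2.45967 × 100 = 59.3442%

59.34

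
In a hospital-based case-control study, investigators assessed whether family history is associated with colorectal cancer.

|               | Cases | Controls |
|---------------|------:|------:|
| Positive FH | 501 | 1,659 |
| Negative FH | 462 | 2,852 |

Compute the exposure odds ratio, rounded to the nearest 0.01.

Cells: a = 501, b = 1659, c = 462, d = 2852.
OR = (a·d)/(b·c) = (501 × 2852) / (1659 × 462) = 1428852 / 766458 = 1.86423
The odds of colorectal cancer are about 1.86 times as high in the positive fh group.

1.86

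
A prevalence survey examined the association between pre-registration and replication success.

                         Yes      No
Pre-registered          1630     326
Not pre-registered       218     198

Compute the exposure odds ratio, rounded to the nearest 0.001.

4.541

Cells: a = 1630, b = 326, c = 218, d = 198.
OR = (a·d)/(b·c) = (1630 × 198) / (326 × 218) = 322740 / 71068 = 4.54128
The odds of replication success are about 4.54 times as high in the pre-registered group.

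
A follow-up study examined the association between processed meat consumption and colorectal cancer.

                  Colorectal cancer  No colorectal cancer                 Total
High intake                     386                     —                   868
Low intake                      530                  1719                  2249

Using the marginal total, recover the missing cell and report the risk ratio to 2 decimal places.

1.89

The missing cell is in the exposed row: 868 − 386 = 482.
So a = 386, b = 482, c = 530, d = 1719.
RR = [a/(a+b)] / [c/(c+d)] = (386/868) / (530/2249) = 0.44470/0.23566 = 1.88704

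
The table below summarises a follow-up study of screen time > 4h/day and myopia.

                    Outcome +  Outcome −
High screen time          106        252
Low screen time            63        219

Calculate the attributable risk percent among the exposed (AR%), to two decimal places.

24.55

Cells: a = 106, b = 252, c = 63, d = 219.
Risk in exposed = 106/358 = 0.29609; risk in unexposed = 63/282 = 0.22340.
RR = 0.29609/0.22340 = 1.32535
AR% = (RR − 1)/RR × 100 = (1.32535 − 1)/1.32535 × 100 = 24.5484%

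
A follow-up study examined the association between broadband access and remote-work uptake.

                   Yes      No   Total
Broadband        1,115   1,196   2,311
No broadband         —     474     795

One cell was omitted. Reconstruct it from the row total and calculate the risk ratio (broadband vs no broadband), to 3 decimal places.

1.195

The missing cell is in the unexposed row: 795 − 474 = 321.
So a = 1115, b = 1196, c = 321, d = 474.
RR = [a/(a+b)] / [c/(c+d)] = (1115/2311) / (321/795) = 0.48248/0.40377 = 1.19492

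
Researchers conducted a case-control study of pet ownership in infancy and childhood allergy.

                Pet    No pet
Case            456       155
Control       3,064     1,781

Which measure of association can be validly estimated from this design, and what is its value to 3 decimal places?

1.710

Reading the table with exposure as columns: a = 456 (Pet, case), b = 3064 (Pet, non-case), c = 155 (No pet, case), d = 1781.
This is a case-control study: participants were sampled on outcome status, so risks in the source population cannot be estimated directly — relative risk is not valid here. The odds ratio is the appropriate measure.
OR = (a·d)/(b·c) = (456 × 1781) / (3064 × 155) = 812136 / 474920 = 1.71005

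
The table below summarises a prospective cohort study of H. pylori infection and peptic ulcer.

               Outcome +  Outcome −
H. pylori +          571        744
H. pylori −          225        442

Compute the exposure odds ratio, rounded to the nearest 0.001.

1.508

Cells: a = 571, b = 744, c = 225, d = 442.
OR = (a·d)/(b·c) = (571 × 442) / (744 × 225) = 252382 / 167400 = 1.50766
The odds of peptic ulcer are about 1.51 times as high in the h. pylori + group.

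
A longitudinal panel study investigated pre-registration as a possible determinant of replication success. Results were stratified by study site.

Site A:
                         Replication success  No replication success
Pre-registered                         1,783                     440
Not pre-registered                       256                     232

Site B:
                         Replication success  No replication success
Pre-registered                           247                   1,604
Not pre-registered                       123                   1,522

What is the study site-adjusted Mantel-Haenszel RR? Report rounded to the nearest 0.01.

1.59

RR_MH = Σ(aᵢ·n₀ᵢ/nᵢ) / Σ(cᵢ·n₁ᵢ/nᵢ), with n₁ᵢ = aᵢ+bᵢ (exposed), n₀ᵢ = cᵢ+dᵢ (unexposed), nᵢ = n₁ᵢ+n₀ᵢ.
Stratum 1 (Site A): n₁ = 2223, n₀ = 488, n = 2711; a·n₀/n = 1783·488/2711 = 320.9532; c·n₁/n = 256·2223/2711 = 209.9181
Stratum 2 (Site B): n₁ = 1851, n₀ = 1645, n = 3496; a·n₀/n = 247·1645/3496 = 116.2228; c·n₁/n = 123·1851/3496 = 65.1239
RR_MH = (320.9532 + 116.2228) / (209.9181 + 65.1239) = 437.1760 / 275.0420 = 1.58949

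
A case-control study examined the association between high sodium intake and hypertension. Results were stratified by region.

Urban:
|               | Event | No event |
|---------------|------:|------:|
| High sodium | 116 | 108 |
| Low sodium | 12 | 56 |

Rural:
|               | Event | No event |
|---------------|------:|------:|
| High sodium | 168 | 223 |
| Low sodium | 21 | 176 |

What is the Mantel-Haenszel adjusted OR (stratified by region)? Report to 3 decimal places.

OR_MH = Σ(aᵢdᵢ/nᵢ) / Σ(bᵢcᵢ/nᵢ), where nᵢ is the stratum total.
Stratum 1 (Urban): n = 292; a·d/n = 116·56/292 = 22.2466; b·c/n = 108·12/292 = 4.4384
Stratum 2 (Rural): n = 588; a·d/n = 168·176/588 = 50.2857; b·c/n = 223·21/588 = 7.9643
OR_MH = (22.2466 + 50.2857) / (4.4384 + 7.9643) = 72.5323 / 12.4026 = 5.84813

5.848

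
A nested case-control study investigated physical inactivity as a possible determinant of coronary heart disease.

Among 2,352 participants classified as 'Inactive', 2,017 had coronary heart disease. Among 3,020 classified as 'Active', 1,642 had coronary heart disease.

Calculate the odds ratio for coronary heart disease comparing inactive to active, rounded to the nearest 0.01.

5.05

From the description: a = 2017, b = 335, c = 1642, d = 1378.
OR = (a·d)/(b·c) = (2017 × 1378) / (335 × 1642) = 2779426 / 550070 = 5.05286
The odds of coronary heart disease are about 5.05 times as high in the inactive group.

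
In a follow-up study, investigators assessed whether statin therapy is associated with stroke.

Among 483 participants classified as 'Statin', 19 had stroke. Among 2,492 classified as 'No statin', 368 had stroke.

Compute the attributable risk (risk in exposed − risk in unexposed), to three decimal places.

From the description: a = 19, b = 464, c = 368, d = 2124.
Risk in exposed = 19/483 = 0.039337; risk in unexposed = 368/2492 = 0.147673.
Risk difference = 0.039337 − 0.147673 = -0.108335

-0.108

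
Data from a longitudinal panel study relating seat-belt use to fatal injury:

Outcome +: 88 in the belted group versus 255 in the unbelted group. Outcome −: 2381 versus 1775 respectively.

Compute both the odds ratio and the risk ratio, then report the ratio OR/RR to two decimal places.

From the description: a = 88, b = 2381, c = 255, d = 1775.
OR = (88·1775)/(2381·255) = 156200/607155 = 0.25727
Risk in exposed = 88/2469 = 0.03564; risk in unexposed = 255/2030 = 0.12562; RR = 0.28374
OR/RR = 0.25727 / 0.28374 = 0.90670
The outcome is not rare, so the OR lies further from 1 than the RR.

0.91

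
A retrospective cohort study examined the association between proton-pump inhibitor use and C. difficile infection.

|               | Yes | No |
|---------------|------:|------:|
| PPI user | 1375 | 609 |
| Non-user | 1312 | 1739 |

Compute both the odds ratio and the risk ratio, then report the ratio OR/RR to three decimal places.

Cells: a = 1375, b = 609, c = 1312, d = 1739.
OR = (1375·1739)/(609·1312) = 2391125/799008 = 2.99262
Risk in exposed = 1375/1984 = 0.69304; risk in unexposed = 1312/3051 = 0.43002; RR = 1.61165
OR/RR = 2.99262 / 1.61165 = 1.85687
The outcome is not rare, so the OR lies further from 1 than the RR.

1.857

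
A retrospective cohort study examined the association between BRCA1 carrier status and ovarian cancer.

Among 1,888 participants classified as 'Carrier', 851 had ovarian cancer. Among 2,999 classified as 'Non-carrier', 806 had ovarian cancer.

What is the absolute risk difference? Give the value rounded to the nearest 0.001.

From the description: a = 851, b = 1037, c = 806, d = 2193.
Risk in exposed = 851/1888 = 0.450742; risk in unexposed = 806/2999 = 0.268756.
Risk difference = 0.450742 − 0.268756 = 0.181985

0.182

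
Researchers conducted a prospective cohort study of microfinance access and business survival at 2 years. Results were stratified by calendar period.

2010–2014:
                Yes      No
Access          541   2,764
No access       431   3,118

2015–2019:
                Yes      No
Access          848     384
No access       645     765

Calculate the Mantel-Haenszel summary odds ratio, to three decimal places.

1.838

OR_MH = Σ(aᵢdᵢ/nᵢ) / Σ(bᵢcᵢ/nᵢ), where nᵢ is the stratum total.
Stratum 1 (2010–2014): n = 6854; a·d/n = 541·3118/6854 = 246.1100; b·c/n = 2764·431/6854 = 173.8086
Stratum 2 (2015–2019): n = 2642; a·d/n = 848·765/2642 = 245.5413; b·c/n = 384·645/2642 = 93.7472
OR_MH = (246.1100 + 245.5413) / (173.8086 + 93.7472) = 491.6513 / 267.5557 = 1.83757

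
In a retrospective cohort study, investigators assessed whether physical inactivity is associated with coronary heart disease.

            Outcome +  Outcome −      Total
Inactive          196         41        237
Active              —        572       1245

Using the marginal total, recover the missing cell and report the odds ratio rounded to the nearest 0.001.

The missing cell is in the unexposed row: 1245 − 572 = 673.
So a = 196, b = 41, c = 673, d = 572.
OR = (a·d)/(b·c) = (196 × 572) / (41 × 673) = 112112 / 27593 = 4.06306

4.063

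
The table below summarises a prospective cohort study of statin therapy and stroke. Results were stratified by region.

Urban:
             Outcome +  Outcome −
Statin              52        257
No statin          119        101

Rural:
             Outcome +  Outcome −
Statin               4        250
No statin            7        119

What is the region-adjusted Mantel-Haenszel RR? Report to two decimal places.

0.31

RR_MH = Σ(aᵢ·n₀ᵢ/nᵢ) / Σ(cᵢ·n₁ᵢ/nᵢ), with n₁ᵢ = aᵢ+bᵢ (exposed), n₀ᵢ = cᵢ+dᵢ (unexposed), nᵢ = n₁ᵢ+n₀ᵢ.
Stratum 1 (Urban): n₁ = 309, n₀ = 220, n = 529; a·n₀/n = 52·220/529 = 21.6257; c·n₁/n = 119·309/529 = 69.5104
Stratum 2 (Rural): n₁ = 254, n₀ = 126, n = 380; a·n₀/n = 4·126/380 = 1.3263; c·n₁/n = 7·254/380 = 4.6789
RR_MH = (21.6257 + 1.3263) / (69.5104 + 4.6789) = 22.9520 / 74.1893 = 0.30937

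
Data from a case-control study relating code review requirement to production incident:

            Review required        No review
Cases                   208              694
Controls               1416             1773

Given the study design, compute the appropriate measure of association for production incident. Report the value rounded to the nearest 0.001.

0.375

Reading the table with exposure as columns: a = 208 (Review required, case), b = 1416 (Review required, non-case), c = 694 (No review, case), d = 1773.
This is a case-control study: participants were sampled on outcome status, so risks in the source population cannot be estimated directly — relative risk is not valid here. The odds ratio is the appropriate measure.
OR = (a·d)/(b·c) = (208 × 1773) / (1416 × 694) = 368784 / 982704 = 0.37527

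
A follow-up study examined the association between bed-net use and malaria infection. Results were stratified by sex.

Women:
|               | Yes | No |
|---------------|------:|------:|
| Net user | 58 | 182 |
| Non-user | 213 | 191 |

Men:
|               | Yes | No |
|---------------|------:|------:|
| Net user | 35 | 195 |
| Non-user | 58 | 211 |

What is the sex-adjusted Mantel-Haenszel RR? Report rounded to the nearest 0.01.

RR_MH = Σ(aᵢ·n₀ᵢ/nᵢ) / Σ(cᵢ·n₁ᵢ/nᵢ), with n₁ᵢ = aᵢ+bᵢ (exposed), n₀ᵢ = cᵢ+dᵢ (unexposed), nᵢ = n₁ᵢ+n₀ᵢ.
Stratum 1 (Women): n₁ = 240, n₀ = 404, n = 644; a·n₀/n = 58·404/644 = 36.3851; c·n₁/n = 213·240/644 = 79.3789
Stratum 2 (Men): n₁ = 230, n₀ = 269, n = 499; a·n₀/n = 35·269/499 = 18.8677; c·n₁/n = 58·230/499 = 26.7335
RR_MH = (36.3851 + 18.8677) / (79.3789 + 26.7335) = 55.2528 / 106.1123 = 0.52070

0.52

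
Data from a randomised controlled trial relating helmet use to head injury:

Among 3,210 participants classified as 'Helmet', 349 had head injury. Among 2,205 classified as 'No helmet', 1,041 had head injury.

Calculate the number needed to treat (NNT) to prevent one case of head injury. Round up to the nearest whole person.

Risk in treated group = 349/3210 = 0.10872; risk in control = 1041/2205 = 0.47211.
Absolute risk reduction = 0.47211 − 0.10872 = 0.36339
NNT = 1 / ARR = 1 / 0.36339 = 2.752 → round up → 3

3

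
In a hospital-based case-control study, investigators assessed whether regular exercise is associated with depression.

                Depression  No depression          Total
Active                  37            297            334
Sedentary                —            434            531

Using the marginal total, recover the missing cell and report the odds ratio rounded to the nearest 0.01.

0.56

The missing cell is in the unexposed row: 531 − 434 = 97.
So a = 37, b = 297, c = 97, d = 434.
OR = (a·d)/(b·c) = (37 × 434) / (297 × 97) = 16058 / 28809 = 0.55740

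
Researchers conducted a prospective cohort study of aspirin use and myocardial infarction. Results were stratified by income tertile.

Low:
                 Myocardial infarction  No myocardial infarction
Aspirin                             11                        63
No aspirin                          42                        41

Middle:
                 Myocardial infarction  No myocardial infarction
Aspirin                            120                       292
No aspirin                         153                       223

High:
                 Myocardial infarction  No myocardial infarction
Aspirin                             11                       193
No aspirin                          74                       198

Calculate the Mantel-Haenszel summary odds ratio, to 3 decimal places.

0.400

OR_MH = Σ(aᵢdᵢ/nᵢ) / Σ(bᵢcᵢ/nᵢ), where nᵢ is the stratum total.
Stratum 1 (Low): n = 157; a·d/n = 11·41/157 = 2.8726; b·c/n = 63·42/157 = 16.8535
Stratum 2 (Middle): n = 788; a·d/n = 120·223/788 = 33.9594; b·c/n = 292·153/788 = 56.6954
Stratum 3 (High): n = 476; a·d/n = 11·198/476 = 4.5756; b·c/n = 193·74/476 = 30.0042
OR_MH = (2.8726 + 33.9594 + 4.5756) / (16.8535 + 56.6954 + 30.0042) = 41.4076 / 103.5531 = 0.39987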